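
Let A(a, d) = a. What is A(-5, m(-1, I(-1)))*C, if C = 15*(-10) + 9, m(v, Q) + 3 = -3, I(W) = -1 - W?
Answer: 705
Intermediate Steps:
m(v, Q) = -6 (m(v, Q) = -3 - 3 = -6)
C = -141 (C = -150 + 9 = -141)
A(-5, m(-1, I(-1)))*C = -5*(-141) = 705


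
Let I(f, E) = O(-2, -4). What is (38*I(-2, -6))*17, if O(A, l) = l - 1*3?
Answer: -4522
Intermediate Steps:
O(A, l) = -3 + l (O(A, l) = l - 3 = -3 + l)
I(f, E) = -7 (I(f, E) = -3 - 4 = -7)
(38*I(-2, -6))*17 = (38*(-7))*17 = -266*17 = -4522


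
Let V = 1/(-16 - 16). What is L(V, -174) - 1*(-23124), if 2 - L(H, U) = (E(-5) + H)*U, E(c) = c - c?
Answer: 369929/16 ≈ 23121.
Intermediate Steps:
V = -1/32 (V = 1/(-32) = -1/32 ≈ -0.031250)
E(c) = 0
L(H, U) = 2 - H*U (L(H, U) = 2 - (0 + H)*U = 2 - H*U)
L(V, -174) - 1*(-23124) = (2 - 1*(-1/32)*(-174)) - 1*(-23124) = (2 - 87/16) + 23124 = -55/16 + 23124 = 369929/16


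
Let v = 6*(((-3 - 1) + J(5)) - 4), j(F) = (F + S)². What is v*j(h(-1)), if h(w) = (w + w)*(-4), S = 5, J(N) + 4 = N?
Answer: -7098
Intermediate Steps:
J(N) = -4 + N
h(w) = -8*w (h(w) = (2*w)*(-4) = -8*w)
j(F) = (5 + F)² (j(F) = (F + 5)² = (5 + F)²)
v = -42 (v = 6*(((-3 - 1) + (-4 + 5)) - 4) = 6*((-4 + 1) - 4) = 6*(-3 - 4) = 6*(-7) = -42)
v*j(h(-1)) = -42*(5 - 8*(-1))² = -42*(5 + 8)² = -42*13² = -42*169 = -7098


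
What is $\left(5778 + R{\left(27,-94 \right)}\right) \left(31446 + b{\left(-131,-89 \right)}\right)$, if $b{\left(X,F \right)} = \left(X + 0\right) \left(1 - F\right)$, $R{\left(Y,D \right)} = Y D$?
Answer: $63685440$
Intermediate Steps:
$R{\left(Y,D \right)} = D Y$
$b{\left(X,F \right)} = X \left(1 - F\right)$
$\left(5778 + R{\left(27,-94 \right)}\right) \left(31446 + b{\left(-131,-89 \right)}\right) = \left(5778 - 2538\right) \left(31446 - 131 \left(1 - -89\right)\right) = \left(5778 - 2538\right) \left(31446 - 131 \left(1 + 89\right)\right) = 3240 \left(31446 - 11790\right) = 3240 \cdot 19656 = 63685440$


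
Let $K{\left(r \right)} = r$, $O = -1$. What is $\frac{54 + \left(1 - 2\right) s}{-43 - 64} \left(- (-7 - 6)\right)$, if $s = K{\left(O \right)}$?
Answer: $- \frac{715}{107} \approx -6.6822$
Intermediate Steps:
$s = -1$
$\frac{54 + \left(1 - 2\right) s}{-43 - 64} \left(- (-7 - 6)\right) = \frac{54 + \left(1 - 2\right) \left(-1\right)}{-43 - 64} \left(- (-7 - 6)\right) = \frac{54 - -1}{-107} \left(\left(-1\right) \left(-13\right)\right) = \left(54 + 1\right) \left(- \frac{1}{107}\right) 13 = 55 \left(- \frac{1}{107}\right) 13 = \left(- \frac{55}{107}\right) 13 = - \frac{715}{107}$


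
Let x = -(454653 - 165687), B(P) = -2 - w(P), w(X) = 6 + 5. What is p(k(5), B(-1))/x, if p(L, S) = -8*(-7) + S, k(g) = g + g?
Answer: -43/288966 ≈ -0.00014881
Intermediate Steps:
w(X) = 11
k(g) = 2*g
B(P) = -13 (B(P) = -2 - 1*11 = -2 - 11 = -13)
x = -288966 (x = -1*288966 = -288966)
p(L, S) = 56 + S
p(k(5), B(-1))/x = (56 - 13)/(-288966) = 43*(-1/288966) = -43/288966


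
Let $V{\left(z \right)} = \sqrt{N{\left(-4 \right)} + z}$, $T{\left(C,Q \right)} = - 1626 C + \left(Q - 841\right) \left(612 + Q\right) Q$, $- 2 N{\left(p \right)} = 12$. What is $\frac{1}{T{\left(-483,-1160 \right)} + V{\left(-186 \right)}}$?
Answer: $- \frac{211868387}{269329280459890646} - \frac{2 i \sqrt{3}}{403993920689835969} \approx -7.8665 \cdot 10^{-10} - 8.5746 \cdot 10^{-18} i$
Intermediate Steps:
$N{\left(p \right)} = -6$ ($N{\left(p \right)} = \left(- \frac{1}{2}\right) 12 = -6$)
$T{\left(C,Q \right)} = - 1626 C + Q \left(-841 + Q\right) \left(612 + Q\right)$ ($T{\left(C,Q \right)} = - 1626 C + \left(-841 + Q\right) \left(612 + Q\right) Q = - 1626 C + Q \left(-841 + Q\right) \left(612 + Q\right)$)
$V{\left(z \right)} = \sqrt{-6 + z}$
$\frac{1}{T{\left(-483,-1160 \right)} + V{\left(-186 \right)}} = \frac{1}{\left(\left(-1160\right)^{3} - -597042720 - -785358 - 229 \left(-1160\right)^{2}\right) + \sqrt{-6 - 186}} = \frac{1}{\left(-1560896000 + 597042720 + 785358 - 308142400\right) + \sqrt{-192}} = \frac{1}{\left(-1560896000 + 597042720 + 785358 - 308142400\right) + 8 i \sqrt{3}} = \frac{1}{-1271210322 + 8 i \sqrt{3}}$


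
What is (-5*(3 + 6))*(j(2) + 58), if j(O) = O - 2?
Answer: -2610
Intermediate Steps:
j(O) = -2 + O
(-5*(3 + 6))*(j(2) + 58) = (-5*(3 + 6))*((-2 + 2) + 58) = (-5*9)*(0 + 58) = -45*58 = -2610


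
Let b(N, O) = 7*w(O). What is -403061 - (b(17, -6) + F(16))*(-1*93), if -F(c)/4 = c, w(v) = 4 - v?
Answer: -402503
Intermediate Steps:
F(c) = -4*c
b(N, O) = 28 - 7*O (b(N, O) = 7*(4 - O) = 28 - 7*O)
-403061 - (b(17, -6) + F(16))*(-1*93) = -403061 - ((28 - 7*(-6)) - 4*16)*(-1*93) = -403061 - ((28 + 42) - 64)*(-93) = -403061 - (70 - 64)*(-93) = -403061 - 6*(-93) = -403061 - 1*(-558) = -403061 + 558 = -402503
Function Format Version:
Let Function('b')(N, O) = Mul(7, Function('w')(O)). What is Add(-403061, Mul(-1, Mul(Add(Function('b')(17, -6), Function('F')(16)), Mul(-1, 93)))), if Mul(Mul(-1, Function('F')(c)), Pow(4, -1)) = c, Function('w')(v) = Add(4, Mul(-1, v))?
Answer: -402503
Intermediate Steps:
Function('F')(c) = Mul(-4, c)
Function('b')(N, O) = Add(28, Mul(-7, O)) (Function('b')(N, O) = Mul(7, Add(4, Mul(-1, O))) = Add(28, Mul(-7, O)))
Add(-403061, Mul(-1, Mul(Add(Function('b')(17, -6), Function('F')(16)), Mul(-1, 93)))) = Add(-403061, Mul(-1, Mul(Add(Add(28, Mul(-7, -6)), Mul(-4, 16)), Mul(-1, 93)))) = Add(-403061, Mul(-1, Mul(Add(Add(28, 42), -64), -93))) = Add(-403061, Mul(-1, Mul(Add(70, -64), -93))) = Add(-403061, Mul(-1, Mul(6, -93))) = Add(-403061, Mul(-1, -558)) = Add(-403061, 558) = -402503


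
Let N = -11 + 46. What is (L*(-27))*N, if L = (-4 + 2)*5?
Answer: 9450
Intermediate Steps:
N = 35
L = -10 (L = -2*5 = -10)
(L*(-27))*N = -10*(-27)*35 = 270*35 = 9450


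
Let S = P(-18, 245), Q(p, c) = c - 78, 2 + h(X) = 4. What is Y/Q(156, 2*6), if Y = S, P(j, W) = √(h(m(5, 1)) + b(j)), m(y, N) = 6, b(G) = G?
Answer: -2*I/33 ≈ -0.060606*I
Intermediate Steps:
h(X) = 2 (h(X) = -2 + 4 = 2)
Q(p, c) = -78 + c
P(j, W) = √(2 + j)
S = 4*I (S = √(2 - 18) = √(-16) = 4*I ≈ 4.0*I)
Y = 4*I ≈ 4.0*I
Y/Q(156, 2*6) = (4*I)/(-78 + 2*6) = (4*I)/(-78 + 12) = (4*I)/(-66) = (4*I)*(-1/66) = -2*I/33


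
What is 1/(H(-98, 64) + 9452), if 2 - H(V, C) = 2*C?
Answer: 1/9326 ≈ 0.00010723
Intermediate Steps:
H(V, C) = 2 - 2*C
1/(H(-98, 64) + 9452) = 1/((2 - 2*64) + 9452) = 1/((2 - 128) + 9452) = 1/(-126 + 9452) = 1/9326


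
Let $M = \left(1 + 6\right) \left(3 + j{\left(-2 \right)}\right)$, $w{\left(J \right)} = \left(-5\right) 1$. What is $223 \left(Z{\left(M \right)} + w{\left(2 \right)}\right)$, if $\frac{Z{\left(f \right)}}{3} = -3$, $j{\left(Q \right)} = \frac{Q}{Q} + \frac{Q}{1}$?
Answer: $-3122$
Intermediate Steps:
$w{\left(J \right)} = -5$
$j{\left(Q \right)} = 1 + Q$ ($j{\left(Q \right)} = 1 + Q 1 = 1 + Q$)
$M = 14$ ($M = \left(1 + 6\right) \left(3 + \left(1 - 2\right)\right) = 7 \left(3 - 1\right) = 7 \cdot 2 = 14$)
$Z{\left(f \right)} = -9$ ($Z{\left(f \right)} = 3 \left(-3\right) = -9$)
$223 \left(Z{\left(M \right)} + w{\left(2 \right)}\right) = 223 \left(-9 - 5\right) = 223 \left(-14\right) = -3122$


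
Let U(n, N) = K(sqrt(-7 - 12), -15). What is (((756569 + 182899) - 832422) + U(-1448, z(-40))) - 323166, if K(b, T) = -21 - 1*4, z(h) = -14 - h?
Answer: -216145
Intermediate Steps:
K(b, T) = -25 (K(b, T) = -21 - 4 = -25)
U(n, N) = -25
(((756569 + 182899) - 832422) + U(-1448, z(-40))) - 323166 = (((756569 + 182899) - 832422) - 25) - 323166 = ((939468 - 832422) - 25) - 323166 = (107046 - 25) - 323166 = 107021 - 323166 = -216145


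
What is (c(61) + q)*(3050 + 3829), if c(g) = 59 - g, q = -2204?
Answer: -15175074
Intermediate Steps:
(c(61) + q)*(3050 + 3829) = ((59 - 1*61) - 2204)*(3050 + 3829) = ((59 - 61) - 2204)*6879 = (-2 - 2204)*6879 = -2206*6879 = -15175074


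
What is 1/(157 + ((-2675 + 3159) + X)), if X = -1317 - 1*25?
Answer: -1/701 ≈ -0.0014265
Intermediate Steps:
X = -1342 (X = -1317 - 25 = -1342)
1/(157 + ((-2675 + 3159) + X)) = 1/(157 + ((-2675 + 3159) - 1342)) = 1/(157 + (484 - 1342)) = 1/(157 - 858) = 1/(-701) = -1/701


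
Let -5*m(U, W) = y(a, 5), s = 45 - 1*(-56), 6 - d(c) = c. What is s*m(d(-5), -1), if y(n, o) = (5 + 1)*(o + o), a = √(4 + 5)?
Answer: -1212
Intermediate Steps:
d(c) = 6 - c
s = 101 (s = 45 + 56 = 101)
a = 3 (a = √9 = 3)
y(n, o) = 12*o (y(n, o) = 6*(2*o) = 12*o)
m(U, W) = -12 (m(U, W) = -12*5/5 = -⅕*60 = -12)
s*m(d(-5), -1) = 101*(-12) = -1212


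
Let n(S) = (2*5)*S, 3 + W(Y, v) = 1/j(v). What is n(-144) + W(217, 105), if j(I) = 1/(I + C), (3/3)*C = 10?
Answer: -1328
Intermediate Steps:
C = 10
j(I) = 1/(10 + I) (j(I) = 1/(I + 10) = 1/(10 + I))
W(Y, v) = 7 + v (W(Y, v) = -3 + 1/(1/(10 + v)) = -3 + (10 + v) = 7 + v)
n(S) = 10*S
n(-144) + W(217, 105) = 10*(-144) + (7 + 105) = -1440 + 112 = -1328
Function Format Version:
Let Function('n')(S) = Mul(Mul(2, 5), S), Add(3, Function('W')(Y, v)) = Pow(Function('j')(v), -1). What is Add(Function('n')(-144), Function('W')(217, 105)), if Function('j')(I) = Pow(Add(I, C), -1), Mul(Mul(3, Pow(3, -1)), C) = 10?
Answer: -1328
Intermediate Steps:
C = 10
Function('j')(I) = Pow(Add(10, I), -1) (Function('j')(I) = Pow(Add(I, 10), -1) = Pow(Add(10, I), -1))
Function('W')(Y, v) = Add(7, v) (Function('W')(Y, v) = Add(-3, Pow(Pow(Add(10, v), -1), -1)) = Add(-3, Add(10, v)) = Add(7, v))
Function('n')(S) = Mul(10, S)
Add(Function('n')(-144), Function('W')(217, 105)) = Add(Mul(10, -144), Add(7, 105)) = Add(-1440, 112) = -1328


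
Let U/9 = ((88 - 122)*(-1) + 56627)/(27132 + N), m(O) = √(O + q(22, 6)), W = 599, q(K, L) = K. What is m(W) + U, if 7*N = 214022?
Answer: 3569643/403946 + 3*√69 ≈ 33.757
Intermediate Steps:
N = 214022/7 (N = (⅐)*214022 = 214022/7 ≈ 30575.)
m(O) = √(22 + O) (m(O) = √(O + 22) = √(22 + O))
U = 3569643/403946 (U = 9*(((88 - 122)*(-1) + 56627)/(27132 + 214022/7)) = 9*((-34*(-1) + 56627)/(403946/7)) = 9*((34 + 56627)*(7/403946)) = 9*(56661*(7/403946)) = 9*(396627/403946) = 3569643/403946 ≈ 8.8369)
m(W) + U = √(22 + 599) + 3569643/403946 = √621 + 3569643/403946 = 3*√69 + 3569643/403946 = 3569643/403946 + 3*√69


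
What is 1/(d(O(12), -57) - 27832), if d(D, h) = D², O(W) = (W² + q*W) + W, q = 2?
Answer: 1/4568 ≈ 0.00021891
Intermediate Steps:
O(W) = W² + 3*W (O(W) = (W² + 2*W) + W = W² + 3*W)
1/(d(O(12), -57) - 27832) = 1/((12*(3 + 12))² - 27832) = 1/((12*15)² - 27832) = 1/(180² - 27832) = 1/(32400 - 27832) = 1/4568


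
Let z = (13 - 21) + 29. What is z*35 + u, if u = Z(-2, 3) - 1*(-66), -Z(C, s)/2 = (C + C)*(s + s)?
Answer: 849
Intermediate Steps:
Z(C, s) = -8*C*s (Z(C, s) = -2*(C + C)*(s + s) = -2*2*C*2*s = -8*C*s)
u = 114 (u = -8*(-2)*3 - 1*(-66) = 48 + 66 = 114)
z = 21 (z = -8 + 29 = 21)
z*35 + u = 21*35 + 114 = 735 + 114 = 849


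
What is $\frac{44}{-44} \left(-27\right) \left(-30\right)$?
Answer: $-810$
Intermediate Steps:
$\frac{44}{-44} \left(-27\right) \left(-30\right) = 44 \left(- \frac{1}{44}\right) \left(-27\right) \left(-30\right) = \left(-1\right) \left(-27\right) \left(-30\right) = 27 \left(-30\right) = -810$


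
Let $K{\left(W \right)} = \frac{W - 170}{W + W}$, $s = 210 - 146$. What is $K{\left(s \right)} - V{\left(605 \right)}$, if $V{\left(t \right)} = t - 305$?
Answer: $- \frac{19253}{64} \approx -300.83$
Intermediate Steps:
$s = 64$ ($s = 210 - 146 = 64$)
$K{\left(W \right)} = \frac{-170 + W}{2 W}$
$V{\left(t \right)} = -305 + t$ ($V{\left(t \right)} = t - 305 = -305 + t$)
$K{\left(s \right)} - V{\left(605 \right)} = \frac{-170 + 64}{2 \cdot 64} - \left(-305 + 605\right) = \frac{1}{2} \cdot \frac{1}{64} \left(-106\right) - 300 = - \frac{53}{64} - 300 = - \frac{19253}{64}$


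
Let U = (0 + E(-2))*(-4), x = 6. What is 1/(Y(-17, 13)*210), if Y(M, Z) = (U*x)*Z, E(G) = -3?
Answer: 1/196560 ≈ 5.0875e-6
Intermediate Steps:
U = 12 (U = (0 - 3)*(-4) = -3*(-4) = 12)
Y(M, Z) = 72*Z (Y(M, Z) = (12*6)*Z = 72*Z)
1/(Y(-17, 13)*210) = 1/((72*13)*210) = 1/(936*210) = 1/196560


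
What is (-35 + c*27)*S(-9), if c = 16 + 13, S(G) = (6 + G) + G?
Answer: -8976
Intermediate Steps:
S(G) = 6 + 2*G
c = 29
(-35 + c*27)*S(-9) = (-35 + 29*27)*(6 + 2*(-9)) = (-35 + 783)*(6 - 18) = 748*(-12) = -8976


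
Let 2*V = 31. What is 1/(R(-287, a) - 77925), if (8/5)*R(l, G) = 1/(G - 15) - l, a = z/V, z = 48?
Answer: -369/28688155 ≈ -1.2862e-5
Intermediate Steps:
V = 31/2 (V = (½)*31 = 31/2 ≈ 15.500)
a = 96/31 (a = 48/(31/2) = 48*(2/31) = 96/31 ≈ 3.0968)
R(l, G) = -5*l/8 + 5/(8*(-15 + G)) (R(l, G) = 5*(1/(G - 15) - l)/8 = 5*(1/(-15 + G) - l)/8 = -5*l/8 + 5/(8*(-15 + G)))
1/(R(-287, a) - 77925) = 1/(5*(1 + 15*(-287) - 1*96/31*(-287))/(8*(-15 + 96/31)) - 77925) = 1/(5*(1 - 4305 + 27552/31)/(8*(-369/31)) - 77925) = 1/((5/8)*(-31/369)*(-105872/31) - 77925) = 1/(66170/369 - 77925) = 1/(-28688155/369) = -369/28688155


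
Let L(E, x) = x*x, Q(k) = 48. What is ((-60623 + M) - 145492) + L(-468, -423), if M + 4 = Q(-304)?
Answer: -27142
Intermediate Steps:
M = 44 (M = -4 + 48 = 44)
L(E, x) = x**2
((-60623 + M) - 145492) + L(-468, -423) = ((-60623 + 44) - 145492) + (-423)**2 = (-60579 - 145492) + 178929 = -206071 + 178929 = -27142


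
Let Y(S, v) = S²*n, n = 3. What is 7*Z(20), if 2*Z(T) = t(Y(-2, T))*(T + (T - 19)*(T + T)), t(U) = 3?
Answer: 630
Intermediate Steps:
Y(S, v) = 3*S² (Y(S, v) = S²*3 = 3*S²)
Z(T) = 3*T/2 + 3*T*(-19 + T) (Z(T) = (3*(T + (T - 19)*(T + T)))/2 = (3*(T + (-19 + T)*(2*T)))/2 = (3*(T + 2*T*(-19 + T)))/2 = (3*T + 6*T*(-19 + T))/2 = 3*T/2 + 3*T*(-19 + T))
7*Z(20) = 7*((3/2)*20*(-37 + 2*20)) = 7*((3/2)*20*(-37 + 40)) = 7*((3/2)*20*3) = 7*90 = 630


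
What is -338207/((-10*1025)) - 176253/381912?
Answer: 21226453089/652433000 ≈ 32.534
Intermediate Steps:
-338207/((-10*1025)) - 176253/381912 = -338207/(-10250) - 176253*1/381912 = -338207*(-1/10250) - 58751/127304 = 338207/10250 - 58751/127304 = 21226453089/652433000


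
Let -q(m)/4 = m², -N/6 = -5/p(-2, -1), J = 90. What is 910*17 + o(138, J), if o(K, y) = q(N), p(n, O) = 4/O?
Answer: 15245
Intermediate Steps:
N = -15/2 (N = -(-30)/(4/(-1)) = -(-30)/(4*(-1)) = -(-30)/(-4) = -(-30)*(-1)/4 = -6*5/4 = -15/2 ≈ -7.5000)
q(m) = -4*m²
o(K, y) = -225 (o(K, y) = -4*(-15/2)² = -4*225/4 = -225)
910*17 + o(138, J) = 910*17 - 225 = 15470 - 225 = 15245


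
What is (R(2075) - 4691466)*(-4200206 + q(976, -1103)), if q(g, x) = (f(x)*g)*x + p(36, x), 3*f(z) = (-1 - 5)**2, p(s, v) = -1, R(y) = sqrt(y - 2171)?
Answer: 80311062454038 - 68474172*I*sqrt(6) ≈ 8.0311e+13 - 1.6773e+8*I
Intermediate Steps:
R(y) = sqrt(-2171 + y)
f(z) = 12 (f(z) = (-1 - 5)**2/3 = (1/3)*(-6)**2 = (1/3)*36 = 12)
q(g, x) = -1 + 12*g*x (q(g, x) = (12*g)*x - 1 = 12*g*x - 1 = -1 + 12*g*x)
(R(2075) - 4691466)*(-4200206 + q(976, -1103)) = (sqrt(-2171 + 2075) - 4691466)*(-4200206 + (-1 + 12*976*(-1103))) = (sqrt(-96) - 4691466)*(-4200206 + (-1 - 12918336)) = (4*I*sqrt(6) - 4691466)*(-4200206 - 12918337) = (-4691466 + 4*I*sqrt(6))*(-17118543) = 80311062454038 - 68474172*I*sqrt(6)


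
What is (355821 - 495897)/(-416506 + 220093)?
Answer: 46692/65471 ≈ 0.71317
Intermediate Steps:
(355821 - 495897)/(-416506 + 220093) = -140076/(-196413) = -140076*(-1/196413) = 46692/65471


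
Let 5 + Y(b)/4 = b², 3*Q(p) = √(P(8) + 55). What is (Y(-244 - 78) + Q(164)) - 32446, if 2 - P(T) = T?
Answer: 1146817/3 ≈ 3.8227e+5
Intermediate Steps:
P(T) = 2 - T
Q(p) = 7/3 (Q(p) = √((2 - 1*8) + 55)/3 = √((2 - 8) + 55)/3 = √(-6 + 55)/3 = √49/3 = (⅓)*7 = 7/3)
Y(b) = -20 + 4*b²
(Y(-244 - 78) + Q(164)) - 32446 = ((-20 + 4*(-244 - 78)²) + 7/3) - 32446 = ((-20 + 4*(-322)²) + 7/3) - 32446 = ((-20 + 4*103684) + 7/3) - 32446 = ((-20 + 414736) + 7/3) - 32446 = (414716 + 7/3) - 32446 = 1244155/3 - 32446 = 1146817/3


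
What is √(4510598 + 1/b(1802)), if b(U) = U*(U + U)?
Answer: √58587327471970/3604 ≈ 2123.8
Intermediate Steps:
b(U) = 2*U² (b(U) = U*(2*U) = 2*U²)
√(4510598 + 1/b(1802)) = √(4510598 + 1/(2*1802²)) = √(4510598 + 1/(2*3247204)) = √(4510598 + 1/6494408) = √(29293663735985/6494408) = √58587327471970/3604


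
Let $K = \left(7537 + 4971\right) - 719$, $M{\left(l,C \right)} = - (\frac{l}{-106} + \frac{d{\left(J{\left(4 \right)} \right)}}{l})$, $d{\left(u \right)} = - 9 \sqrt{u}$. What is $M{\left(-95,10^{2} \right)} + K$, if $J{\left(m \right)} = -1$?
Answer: $\frac{1249539}{106} - \frac{9 i}{95} \approx 11788.0 - 0.094737 i$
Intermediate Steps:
$M{\left(l,C \right)} = \frac{l}{106} + \frac{9 i}{l}$ ($M{\left(l,C \right)} = - (\frac{l}{-106} + \frac{\left(-9\right) \sqrt{-1}}{l}) = - (l \left(- \frac{1}{106}\right) + \frac{\left(-9\right) i}{l}) = - (- \frac{l}{106} - \frac{9 i}{l}) = \frac{l}{106} + \frac{9 i}{l}$)
$K = 11789$ ($K = 12508 - 719 = 11789$)
$M{\left(-95,10^{2} \right)} + K = \left(\frac{1}{106} \left(-95\right) + \frac{9 i}{-95}\right) + 11789 = \left(- \frac{95}{106} + 9 i \left(- \frac{1}{95}\right)\right) + 11789 = \left(- \frac{95}{106} - \frac{9 i}{95}\right) + 11789 = \frac{1249539}{106} - \frac{9 i}{95}$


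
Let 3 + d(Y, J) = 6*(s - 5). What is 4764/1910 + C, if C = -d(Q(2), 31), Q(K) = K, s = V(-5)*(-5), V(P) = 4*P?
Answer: -539103/955 ≈ -564.51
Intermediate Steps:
s = 100 (s = (4*(-5))*(-5) = -20*(-5) = 100)
d(Y, J) = 567 (d(Y, J) = -3 + 6*(100 - 5) = -3 + 6*95 = -3 + 570 = 567)
C = -567 (C = -1*567 = -567)
4764/1910 + C = 4764/1910 - 567 = 4764*(1/1910) - 567 = 2382/955 - 567 = -539103/955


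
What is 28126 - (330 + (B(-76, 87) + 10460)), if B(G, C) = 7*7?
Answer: 17287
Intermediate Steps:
B(G, C) = 49
28126 - (330 + (B(-76, 87) + 10460)) = 28126 - (330 + (49 + 10460)) = 28126 - (330 + 10509) = 28126 - 1*10839 = 28126 - 10839 = 17287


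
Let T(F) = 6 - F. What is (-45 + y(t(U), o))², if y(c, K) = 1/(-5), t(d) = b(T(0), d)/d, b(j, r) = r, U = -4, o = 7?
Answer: 51076/25 ≈ 2043.0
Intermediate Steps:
t(d) = 1 (t(d) = d/d = 1)
y(c, K) = -⅕
(-45 + y(t(U), o))² = (-45 - ⅕)² = (-226/5)² = 51076/25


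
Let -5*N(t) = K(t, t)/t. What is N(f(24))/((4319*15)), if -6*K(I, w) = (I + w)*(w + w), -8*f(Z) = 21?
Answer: -1/185100 ≈ -5.4025e-6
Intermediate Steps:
f(Z) = -21/8 (f(Z) = -1/8*21 = -21/8)
K(I, w) = -w*(I + w)/3 (K(I, w) = -(I + w)*(w + w)/6 = -(I + w)*2*w/6 = -w*(I + w)/3)
N(t) = 2*t/15 (N(t) = -(-t*(t + t)/3)/(5*t) = -(-t*2*t/3)/(5*t) = -(-2*t**2/3)/(5*t) = -(-2)*t/15 = 2*t/15)
N(f(24))/((4319*15)) = ((2/15)*(-21/8))/((4319*15)) = -7/20/64785 = -7/20*1/64785 = -1/185100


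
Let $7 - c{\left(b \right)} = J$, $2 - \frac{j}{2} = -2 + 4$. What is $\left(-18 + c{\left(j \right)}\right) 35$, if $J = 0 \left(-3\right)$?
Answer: $-385$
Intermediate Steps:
$j = 0$ ($j = 4 - 2 \left(-2 + 4\right) = 4 - 4 = 0$)
$J = 0$
$c{\left(b \right)} = 7$ ($c{\left(b \right)} = 7 - 0 = 7 + 0 = 7$)
$\left(-18 + c{\left(j \right)}\right) 35 = \left(-18 + 7\right) 35 = \left(-11\right) 35 = -385$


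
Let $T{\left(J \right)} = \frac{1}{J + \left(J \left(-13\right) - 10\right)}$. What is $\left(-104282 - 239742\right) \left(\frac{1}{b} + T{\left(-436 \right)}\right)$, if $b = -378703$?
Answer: $- \frac{64243213772}{988793533} \approx -64.971$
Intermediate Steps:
$T{\left(J \right)} = \frac{1}{-10 - 12 J}$ ($T{\left(J \right)} = \frac{1}{J - \left(10 + 13 J\right)} = \frac{1}{-10 - 12 J}$)
$\left(-104282 - 239742\right) \left(\frac{1}{b} + T{\left(-436 \right)}\right) = \left(-104282 - 239742\right) \left(\frac{1}{-378703} - \frac{1}{10 + 12 \left(-436\right)}\right) = - 344024 \left(- \frac{1}{378703} - \frac{1}{10 - 5232}\right) = - 344024 \left(- \frac{1}{378703} - \frac{1}{-5222}\right) = - 344024 \left(- \frac{1}{378703} - - \frac{1}{5222}\right) = - 344024 \left(- \frac{1}{378703} + \frac{1}{5222}\right) = \left(-344024\right) \frac{373481}{1977587066} = - \frac{64243213772}{988793533}$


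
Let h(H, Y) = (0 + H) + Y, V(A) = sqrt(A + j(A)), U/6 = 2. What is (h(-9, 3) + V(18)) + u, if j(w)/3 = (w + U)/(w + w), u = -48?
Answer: -54 + sqrt(82)/2 ≈ -49.472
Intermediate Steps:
U = 12 (U = 6*2 = 12)
j(w) = 3*(12 + w)/(2*w) (j(w) = 3*((w + 12)/(w + w)) = 3*((12 + w)/((2*w))) = 3*((12 + w)*(1/(2*w))) = 3*((12 + w)/(2*w)) = 3*(12 + w)/(2*w))
V(A) = sqrt(3/2 + A + 18/A) (V(A) = sqrt(A + (3/2 + 18/A)) = sqrt(3/2 + A + 18/A))
h(H, Y) = H + Y
(h(-9, 3) + V(18)) + u = ((-9 + 3) + sqrt(6 + 4*18 + 72/18)/2) - 48 = (-6 + sqrt(6 + 72 + 72*(1/18))/2) - 48 = (-6 + sqrt(6 + 72 + 4)/2) - 48 = (-6 + sqrt(82)/2) - 48 = -54 + sqrt(82)/2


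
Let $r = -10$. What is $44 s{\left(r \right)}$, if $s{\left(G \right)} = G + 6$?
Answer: $-176$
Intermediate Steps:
$s{\left(G \right)} = 6 + G$
$44 s{\left(r \right)} = 44 \left(6 - 10\right) = 44 \left(-4\right) = -176$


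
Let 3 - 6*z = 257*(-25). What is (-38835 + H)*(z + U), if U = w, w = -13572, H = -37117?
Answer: 2848351904/3 ≈ 9.4945e+8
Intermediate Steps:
z = 3214/3 (z = 1/2 - 257*(-25)/6 = 1/2 - 1/6*(-6425) = 1/2 + 6425/6 = 3214/3 ≈ 1071.3)
U = -13572
(-38835 + H)*(z + U) = (-38835 - 37117)*(3214/3 - 13572) = -75952*(-37502/3) = 2848351904/3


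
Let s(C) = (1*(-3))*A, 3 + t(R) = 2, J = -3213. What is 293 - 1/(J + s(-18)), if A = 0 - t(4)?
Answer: 942289/3216 ≈ 293.00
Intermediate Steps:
t(R) = -1 (t(R) = -3 + 2 = -1)
A = 1 (A = 0 - 1*(-1) = 0 + 1 = 1)
s(C) = -3 (s(C) = (1*(-3))*1 = -3*1 = -3)
293 - 1/(J + s(-18)) = 293 - 1/(-3213 - 3) = 293 - 1/(-3216) = 293 - 1*(-1/3216) = 293 + 1/3216 = 942289/3216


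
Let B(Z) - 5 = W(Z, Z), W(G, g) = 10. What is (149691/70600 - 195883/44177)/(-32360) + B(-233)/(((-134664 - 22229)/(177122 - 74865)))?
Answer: -154806989209340091751/15834815281553576000 ≈ -9.7764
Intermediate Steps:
B(Z) = 15 (B(Z) = 5 + 10 = 15)
(149691/70600 - 195883/44177)/(-32360) + B(-233)/(((-134664 - 22229)/(177122 - 74865))) = (149691/70600 - 195883/44177)/(-32360) + 15/(((-134664 - 22229)/(177122 - 74865))) = (149691*(1/70600) - 195883*1/44177)*(-1/32360) + 15/((-156893/102257)) = (149691/70600 - 195883/44177)*(-1/32360) + 15/((-156893*1/102257)) = -7216440493/3118896200*(-1/32360) + 15/(-156893/102257) = 7216440493/100927481032000 + 15*(-102257/156893) = 7216440493/100927481032000 - 1533855/156893 = -154806989209340091751/15834815281553576000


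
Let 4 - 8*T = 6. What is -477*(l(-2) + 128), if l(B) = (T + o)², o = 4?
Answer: -1084221/16 ≈ -67764.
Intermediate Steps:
T = -¼ (T = ½ - ⅛*6 = ½ - ¾ = -¼ ≈ -0.25000)
l(B) = 225/16 (l(B) = (-¼ + 4)² = (15/4)² = 225/16)
-477*(l(-2) + 128) = -477*(225/16 + 128) = -477*2273/16 = -1084221/16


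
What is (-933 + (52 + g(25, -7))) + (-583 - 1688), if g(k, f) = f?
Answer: -3159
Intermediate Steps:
(-933 + (52 + g(25, -7))) + (-583 - 1688) = (-933 + (52 - 7)) + (-583 - 1688) = (-933 + 45) - 2271 = -888 - 2271 = -3159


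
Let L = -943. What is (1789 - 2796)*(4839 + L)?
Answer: -3923272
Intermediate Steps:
(1789 - 2796)*(4839 + L) = (1789 - 2796)*(4839 - 943) = -1007*3896 = -3923272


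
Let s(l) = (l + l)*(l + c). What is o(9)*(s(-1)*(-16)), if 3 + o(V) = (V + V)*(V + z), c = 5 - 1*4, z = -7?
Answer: 0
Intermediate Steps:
c = 1 (c = 5 - 4 = 1)
s(l) = 2*l*(1 + l) (s(l) = (l + l)*(l + 1) = (2*l)*(1 + l) = 2*l*(1 + l))
o(V) = -3 + 2*V*(-7 + V) (o(V) = -3 + (V + V)*(V - 7) = -3 + (2*V)*(-7 + V) = -3 + 2*V*(-7 + V))
o(9)*(s(-1)*(-16)) = (-3 - 14*9 + 2*9²)*((2*(-1)*(1 - 1))*(-16)) = (-3 - 126 + 2*81)*((2*(-1)*0)*(-16)) = (-3 - 126 + 162)*(0*(-16)) = 33*0 = 0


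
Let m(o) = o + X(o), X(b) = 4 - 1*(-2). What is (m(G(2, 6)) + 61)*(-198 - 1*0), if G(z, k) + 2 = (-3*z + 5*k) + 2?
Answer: -18018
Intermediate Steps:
X(b) = 6 (X(b) = 4 + 2 = 6)
G(z, k) = -3*z + 5*k (G(z, k) = -2 + ((-3*z + 5*k) + 2) = -2 + (2 - 3*z + 5*k) = -3*z + 5*k)
m(o) = 6 + o (m(o) = o + 6 = 6 + o)
(m(G(2, 6)) + 61)*(-198 - 1*0) = ((6 + (-3*2 + 5*6)) + 61)*(-198 - 1*0) = ((6 + (-6 + 30)) + 61)*(-198 + 0) = ((6 + 24) + 61)*(-198) = (30 + 61)*(-198) = 91*(-198) = -18018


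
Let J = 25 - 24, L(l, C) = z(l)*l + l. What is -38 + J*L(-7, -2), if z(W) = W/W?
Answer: -52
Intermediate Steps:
z(W) = 1
L(l, C) = 2*l (L(l, C) = 1*l + l = l + l = 2*l)
J = 1
-38 + J*L(-7, -2) = -38 + 1*(2*(-7)) = -38 + 1*(-14) = -38 - 14 = -52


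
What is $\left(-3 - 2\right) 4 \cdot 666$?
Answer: $-13320$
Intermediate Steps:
$\left(-3 - 2\right) 4 \cdot 666 = \left(-5\right) 4 \cdot 666 = \left(-20\right) 666 = -13320$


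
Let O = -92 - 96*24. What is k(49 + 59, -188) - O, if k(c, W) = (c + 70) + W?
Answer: 2386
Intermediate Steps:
O = -2396 (O = -92 - 2304 = -2396)
k(c, W) = 70 + W + c (k(c, W) = (70 + c) + W = 70 + W + c)
k(49 + 59, -188) - O = (70 - 188 + (49 + 59)) - 1*(-2396) = (70 - 188 + 108) + 2396 = -10 + 2396 = 2386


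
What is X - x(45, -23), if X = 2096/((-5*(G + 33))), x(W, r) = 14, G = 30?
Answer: -6506/315 ≈ -20.654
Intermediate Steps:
X = -2096/315 (X = 2096/((-5*(30 + 33))) = 2096/((-5*63)) = 2096/(-315) = 2096*(-1/315) = -2096/315 ≈ -6.6540)
X - x(45, -23) = -2096/315 - 1*14 = -2096/315 - 14 = -6506/315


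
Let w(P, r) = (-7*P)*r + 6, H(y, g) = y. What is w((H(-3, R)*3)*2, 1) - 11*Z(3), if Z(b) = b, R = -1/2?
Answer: 99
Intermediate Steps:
R = -½ (R = -1*½ = -½ ≈ -0.50000)
w(P, r) = 6 - 7*P*r (w(P, r) = -7*P*r + 6 = 6 - 7*P*r)
w((H(-3, R)*3)*2, 1) - 11*Z(3) = (6 - 7*-3*3*2*1) - 11*3 = (6 - 7*(-9*2)*1) - 33 = (6 - 7*(-18)*1) - 33 = (6 + 126) - 33 = 132 - 33 = 99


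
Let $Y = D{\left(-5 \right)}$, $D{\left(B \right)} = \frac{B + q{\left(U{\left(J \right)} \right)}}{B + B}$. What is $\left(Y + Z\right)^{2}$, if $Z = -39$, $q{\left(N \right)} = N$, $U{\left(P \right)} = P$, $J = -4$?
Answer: $\frac{145161}{100} \approx 1451.6$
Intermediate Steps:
$D{\left(B \right)} = \frac{-4 + B}{2 B}$ ($D{\left(B \right)} = \frac{B - 4}{B + B} = \frac{-4 + B}{2 B}$)
$Y = \frac{9}{10}$ ($Y = \frac{-4 - 5}{2 \left(-5\right)} = \frac{1}{2} \left(- \frac{1}{5}\right) \left(-9\right) = \frac{9}{10} \approx 0.9$)
$\left(Y + Z\right)^{2} = \left(\frac{9}{10} - 39\right)^{2} = \left(- \frac{381}{10}\right)^{2} = \frac{145161}{100}$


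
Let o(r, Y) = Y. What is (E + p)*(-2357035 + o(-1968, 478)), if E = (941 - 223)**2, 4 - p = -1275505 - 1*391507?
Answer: -5143279914780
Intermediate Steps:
p = 1667016 (p = 4 - (-1275505 - 1*391507) = 4 - (-1275505 - 391507) = 4 - 1*(-1667012) = 4 + 1667012 = 1667016)
E = 515524 (E = 718**2 = 515524)
(E + p)*(-2357035 + o(-1968, 478)) = (515524 + 1667016)*(-2357035 + 478) = 2182540*(-2356557) = -5143279914780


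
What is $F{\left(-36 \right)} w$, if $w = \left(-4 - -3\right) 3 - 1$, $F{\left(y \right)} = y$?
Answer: $144$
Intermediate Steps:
$w = -4$ ($w = \left(-4 + 3\right) 3 - 1 = \left(-1\right) 3 - 1 = -3 - 1 = -4$)
$F{\left(-36 \right)} w = \left(-36\right) \left(-4\right) = 144$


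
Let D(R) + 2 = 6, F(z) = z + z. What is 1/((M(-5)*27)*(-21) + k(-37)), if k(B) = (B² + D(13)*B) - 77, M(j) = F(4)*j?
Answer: 1/23824 ≈ 4.1974e-5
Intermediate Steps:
F(z) = 2*z
M(j) = 8*j (M(j) = (2*4)*j = 8*j)
D(R) = 4 (D(R) = -2 + 6 = 4)
k(B) = -77 + B² + 4*B (k(B) = (B² + 4*B) - 77 = -77 + B² + 4*B)
1/((M(-5)*27)*(-21) + k(-37)) = 1/(((8*(-5))*27)*(-21) + (-77 + (-37)² + 4*(-37))) = 1/(-40*27*(-21) + (-77 + 1369 - 148)) = 1/(-1080*(-21) + 1144) = 1/(22680 + 1144) = 1/23824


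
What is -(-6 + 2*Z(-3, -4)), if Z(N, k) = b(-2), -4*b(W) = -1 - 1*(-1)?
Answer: 6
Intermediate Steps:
b(W) = 0 (b(W) = -(-1 - 1*(-1))/4 = -(-1 + 1)/4 = -¼*0 = 0)
Z(N, k) = 0
-(-6 + 2*Z(-3, -4)) = -(-6 + 2*0) = -(-6 + 0) = -1*(-6) = 6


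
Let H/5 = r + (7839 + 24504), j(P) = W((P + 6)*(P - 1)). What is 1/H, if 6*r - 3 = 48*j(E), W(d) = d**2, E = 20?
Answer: 2/19846315 ≈ 1.0077e-7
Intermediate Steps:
j(P) = (-1 + P)**2*(6 + P)**2 (j(P) = ((P + 6)*(P - 1))**2 = ((6 + P)*(-1 + P))**2 = ((-1 + P)*(6 + P))**2 = (-1 + P)**2*(6 + P)**2)
r = 3904577/2 (r = 1/2 + (48*(-6 + 20**2 + 5*20)**2)/6 = 1/2 + (48*(-6 + 400 + 100)**2)/6 = 1/2 + (48*494**2)/6 = 1/2 + (48*244036)/6 = 1/2 + (1/6)*11713728 = 1/2 + 1952288 = 3904577/2 ≈ 1.9523e+6)
H = 19846315/2 (H = 5*(3904577/2 + (7839 + 24504)) = 5*(3904577/2 + 32343) = 5*(3969263/2) = 19846315/2 ≈ 9.9232e+6)
1/H = 1/(19846315/2) = 2/19846315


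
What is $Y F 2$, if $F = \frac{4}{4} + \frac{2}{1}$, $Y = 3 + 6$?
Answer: $54$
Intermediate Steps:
$Y = 9$
$F = 3$ ($F = 4 \cdot \frac{1}{4} + 2 \cdot 1 = 1 + 2 = 3$)
$Y F 2 = 9 \cdot 3 \cdot 2 = 27 \cdot 2 = 54$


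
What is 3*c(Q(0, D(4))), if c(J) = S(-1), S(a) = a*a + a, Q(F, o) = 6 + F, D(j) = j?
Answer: 0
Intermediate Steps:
S(a) = a + a² (S(a) = a² + a = a + a²)
c(J) = 0 (c(J) = -(1 - 1) = -1*0 = 0)
3*c(Q(0, D(4))) = 3*0 = 0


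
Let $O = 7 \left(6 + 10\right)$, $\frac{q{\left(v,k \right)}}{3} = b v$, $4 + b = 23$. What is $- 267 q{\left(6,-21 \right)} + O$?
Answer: $-91202$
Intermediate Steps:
$b = 19$ ($b = -4 + 23 = 19$)
$q{\left(v,k \right)} = 57 v$ ($q{\left(v,k \right)} = 3 \cdot 19 v = 57 v$)
$O = 112$ ($O = 7 \cdot 16 = 112$)
$- 267 q{\left(6,-21 \right)} + O = - 267 \cdot 57 \cdot 6 + 112 = \left(-267\right) 342 + 112 = -91314 + 112 = -91202$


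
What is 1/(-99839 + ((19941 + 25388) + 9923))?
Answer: -1/44587 ≈ -2.2428e-5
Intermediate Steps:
1/(-99839 + ((19941 + 25388) + 9923)) = 1/(-99839 + (45329 + 9923)) = 1/(-99839 + 55252) = 1/(-44587) = -1/44587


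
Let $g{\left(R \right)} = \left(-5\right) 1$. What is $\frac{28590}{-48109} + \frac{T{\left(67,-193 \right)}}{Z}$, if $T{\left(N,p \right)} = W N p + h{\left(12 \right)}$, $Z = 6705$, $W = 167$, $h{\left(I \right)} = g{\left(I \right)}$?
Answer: $- \frac{104082215488}{322570845} \approx -322.66$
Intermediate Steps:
$g{\left(R \right)} = -5$
$h{\left(I \right)} = -5$
$T{\left(N,p \right)} = -5 + 167 N p$ ($T{\left(N,p \right)} = 167 N p - 5 = -5 + 167 N p$)
$\frac{28590}{-48109} + \frac{T{\left(67,-193 \right)}}{Z} = \frac{28590}{-48109} + \frac{-5 + 167 \cdot 67 \left(-193\right)}{6705} = 28590 \left(- \frac{1}{48109}\right) + \left(-5 - 2159477\right) \frac{1}{6705} = - \frac{28590}{48109} - \frac{2159482}{6705} = - \frac{104082215488}{322570845}$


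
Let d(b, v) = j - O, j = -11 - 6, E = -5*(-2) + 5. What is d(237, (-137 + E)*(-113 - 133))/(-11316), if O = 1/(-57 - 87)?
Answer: 2447/1629504 ≈ 0.0015017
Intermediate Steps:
E = 15 (E = 10 + 5 = 15)
O = -1/144 (O = 1/(-144) = -1/144 ≈ -0.0069444)
j = -17
d(b, v) = -2447/144 (d(b, v) = -17 - 1*(-1/144) = -17 + 1/144 = -2447/144)
d(237, (-137 + E)*(-113 - 133))/(-11316) = -2447/144/(-11316) = -2447/144*(-1/11316) = 2447/1629504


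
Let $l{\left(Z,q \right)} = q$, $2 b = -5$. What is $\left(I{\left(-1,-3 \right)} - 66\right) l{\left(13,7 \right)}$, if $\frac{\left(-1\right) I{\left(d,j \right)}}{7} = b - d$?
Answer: $- \frac{777}{2} \approx -388.5$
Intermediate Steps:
$b = - \frac{5}{2}$ ($b = \frac{1}{2} \left(-5\right) = - \frac{5}{2} \approx -2.5$)
$I{\left(d,j \right)} = \frac{35}{2} + 7 d$ ($I{\left(d,j \right)} = - 7 \left(- \frac{5}{2} - d\right) = \frac{35}{2} + 7 d$)
$\left(I{\left(-1,-3 \right)} - 66\right) l{\left(13,7 \right)} = \left(\left(\frac{35}{2} + 7 \left(-1\right)\right) - 66\right) 7 = \left(\left(\frac{35}{2} - 7\right) - 66\right) 7 = \left(\frac{21}{2} - 66\right) 7 = \left(- \frac{111}{2}\right) 7 = - \frac{777}{2}$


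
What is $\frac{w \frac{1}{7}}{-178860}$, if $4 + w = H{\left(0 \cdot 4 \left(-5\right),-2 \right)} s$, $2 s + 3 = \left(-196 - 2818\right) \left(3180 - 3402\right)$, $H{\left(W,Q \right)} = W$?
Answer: $\frac{1}{313005} \approx 3.1948 \cdot 10^{-6}$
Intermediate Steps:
$s = \frac{669105}{2}$ ($s = - \frac{3}{2} + \frac{\left(-196 - 2818\right) \left(3180 - 3402\right)}{2} = - \frac{3}{2} + \frac{\left(-3014\right) \left(-222\right)}{2} = - \frac{3}{2} + \frac{1}{2} \cdot 669108 = - \frac{3}{2} + 334554 = \frac{669105}{2} \approx 3.3455 \cdot 10^{5}$)
$w = -4$ ($w = -4 + 0 \cdot 4 \left(-5\right) \frac{669105}{2} = -4 + 0 \left(-5\right) \frac{669105}{2} = -4 + 0 \cdot \frac{669105}{2} = -4 + 0 = -4$)
$\frac{w \frac{1}{7}}{-178860} = \frac{\left(-4\right) \frac{1}{7}}{-178860} = \left(-4\right) \frac{1}{7} \left(- \frac{1}{178860}\right) = \left(- \frac{4}{7}\right) \left(- \frac{1}{178860}\right) = \frac{1}{313005}$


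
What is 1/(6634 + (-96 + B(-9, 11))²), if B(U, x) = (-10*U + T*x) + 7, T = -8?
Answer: 1/14203 ≈ 7.0408e-5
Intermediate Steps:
B(U, x) = 7 - 10*U - 8*x (B(U, x) = (-10*U - 8*x) + 7 = 7 - 10*U - 8*x)
1/(6634 + (-96 + B(-9, 11))²) = 1/(6634 + (-96 + (7 - 10*(-9) - 8*11))²) = 1/(6634 + (-96 + (7 + 90 - 88))²) = 1/(6634 + (-96 + 9)²) = 1/(6634 + (-87)²) = 1/(6634 + 7569) = 1/14203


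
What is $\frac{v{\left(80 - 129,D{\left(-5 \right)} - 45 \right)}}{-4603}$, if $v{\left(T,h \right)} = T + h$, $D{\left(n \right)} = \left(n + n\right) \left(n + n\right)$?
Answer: $- \frac{6}{4603} \approx -0.0013035$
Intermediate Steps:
$D{\left(n \right)} = 4 n^{2}$ ($D{\left(n \right)} = 2 n 2 n = 4 n^{2}$)
$\frac{v{\left(80 - 129,D{\left(-5 \right)} - 45 \right)}}{-4603} = \frac{\left(80 - 129\right) + \left(4 \left(-5\right)^{2} - 45\right)}{-4603} = \left(\left(80 - 129\right) + \left(4 \cdot 25 - 45\right)\right) \left(- \frac{1}{4603}\right) = \left(-49 + \left(100 - 45\right)\right) \left(- \frac{1}{4603}\right) = \left(-49 + 55\right) \left(- \frac{1}{4603}\right) = 6 \left(- \frac{1}{4603}\right) = - \frac{6}{4603}$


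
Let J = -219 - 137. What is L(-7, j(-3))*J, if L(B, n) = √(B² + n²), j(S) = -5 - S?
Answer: -356*√53 ≈ -2591.7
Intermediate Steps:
J = -356
L(-7, j(-3))*J = √((-7)² + (-5 - 1*(-3))²)*(-356) = √(49 + (-5 + 3)²)*(-356) = √(49 + (-2)²)*(-356) = √(49 + 4)*(-356) = √53*(-356) = -356*√53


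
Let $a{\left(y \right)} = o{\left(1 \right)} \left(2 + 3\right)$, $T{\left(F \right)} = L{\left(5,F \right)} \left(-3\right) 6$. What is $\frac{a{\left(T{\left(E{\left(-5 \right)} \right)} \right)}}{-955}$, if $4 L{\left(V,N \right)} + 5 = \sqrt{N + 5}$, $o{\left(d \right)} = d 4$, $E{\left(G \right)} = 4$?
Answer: $- \frac{4}{191} \approx -0.020942$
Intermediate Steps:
$o{\left(d \right)} = 4 d$
$L{\left(V,N \right)} = - \frac{5}{4} + \frac{\sqrt{5 + N}}{4}$ ($L{\left(V,N \right)} = - \frac{5}{4} + \frac{\sqrt{N + 5}}{4} = - \frac{5}{4} + \frac{\sqrt{5 + N}}{4}$)
$T{\left(F \right)} = \frac{45}{2} - \frac{9 \sqrt{5 + F}}{2}$ ($T{\left(F \right)} = \left(- \frac{5}{4} + \frac{\sqrt{5 + F}}{4}\right) \left(-3\right) 6 = \left(\frac{15}{4} - \frac{3 \sqrt{5 + F}}{4}\right) 6 = \frac{45}{2} - \frac{9 \sqrt{5 + F}}{2}$)
$a{\left(y \right)} = 20$ ($a{\left(y \right)} = 4 \cdot 1 \left(2 + 3\right) = 4 \cdot 5 = 20$)
$\frac{a{\left(T{\left(E{\left(-5 \right)} \right)} \right)}}{-955} = \frac{20}{-955} = 20 \left(- \frac{1}{955}\right) = - \frac{4}{191}$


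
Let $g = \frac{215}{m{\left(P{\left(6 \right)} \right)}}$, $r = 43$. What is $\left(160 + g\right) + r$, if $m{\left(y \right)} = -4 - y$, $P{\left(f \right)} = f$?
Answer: $\frac{363}{2} \approx 181.5$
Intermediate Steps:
$g = - \frac{43}{2}$ ($g = \frac{215}{-4 - 6} = \frac{215}{-10} = 215 \left(- \frac{1}{10}\right) = - \frac{43}{2} \approx -21.5$)
$\left(160 + g\right) + r = \left(160 - \frac{43}{2}\right) + 43 = \frac{277}{2} + 43 = \frac{363}{2}$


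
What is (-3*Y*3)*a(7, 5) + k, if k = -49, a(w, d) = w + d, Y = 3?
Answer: -373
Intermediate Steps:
a(w, d) = d + w
(-3*Y*3)*a(7, 5) + k = (-3*3*3)*(5 + 7) - 49 = -9*3*12 - 49 = -27*12 - 49 = -324 - 49 = -373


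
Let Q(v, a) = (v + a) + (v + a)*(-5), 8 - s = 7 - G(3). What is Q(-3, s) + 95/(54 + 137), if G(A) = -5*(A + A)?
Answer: 24543/191 ≈ 128.50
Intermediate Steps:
G(A) = -10*A
s = -29 (s = 8 - (7 - (-10)*3) = 8 - (7 - 1*(-30)) = 8 - (7 + 30) = 8 - 1*37 = 8 - 37 = -29)
Q(v, a) = -4*a - 4*v (Q(v, a) = (a + v) + (a + v)*(-5) = (a + v) + (-5*a - 5*v) = -4*a - 4*v)
Q(-3, s) + 95/(54 + 137) = (-4*(-29) - 4*(-3)) + 95/(54 + 137) = (116 + 12) + 95/191 = 128 + 95*(1/191) = 128 + 95/191 = 24543/191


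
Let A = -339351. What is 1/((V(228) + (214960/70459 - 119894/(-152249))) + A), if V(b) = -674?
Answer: -10727312291/3647513186690889 ≈ -2.9410e-6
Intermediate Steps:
1/((V(228) + (214960/70459 - 119894/(-152249))) + A) = 1/((-674 + (214960/70459 - 119894/(-152249))) - 339351) = 1/((-674 + (214960*(1/70459) - 119894*(-1/152249))) - 339351) = 1/((-674 + (214960/70459 + 119894/152249)) - 339351) = 1/((-674 + 41175056386/10727312291) - 339351) = 1/(-7189033427748/10727312291 - 339351) = 1/(-3647513186690889/10727312291) = -10727312291/3647513186690889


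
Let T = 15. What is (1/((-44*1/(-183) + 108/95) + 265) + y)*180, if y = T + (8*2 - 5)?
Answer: 21676064220/4630969 ≈ 4680.7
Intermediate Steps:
y = 26 (y = 15 + (8*2 - 5) = 15 + (16 - 5) = 15 + 11 = 26)
(1/((-44*1/(-183) + 108/95) + 265) + y)*180 = (1/((-44*1/(-183) + 108/95) + 265) + 26)*180 = (1/((-44*(-1/183) + 108*(1/95)) + 265) + 26)*180 = (1/((44/183 + 108/95) + 265) + 26)*180 = (1/(23944/17385 + 265) + 26)*180 = (1/(4630969/17385) + 26)*180 = (17385/4630969 + 26)*180 = (120422579/4630969)*180 = 21676064220/4630969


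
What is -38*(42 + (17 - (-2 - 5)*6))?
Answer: -3838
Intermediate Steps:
-38*(42 + (17 - (-2 - 5)*6)) = -38*(42 + (17 - (-7)*6)) = -38*(42 + (17 - 1*(-42))) = -38*(42 + (17 + 42)) = -38*(42 + 59) = -38*101 = -3838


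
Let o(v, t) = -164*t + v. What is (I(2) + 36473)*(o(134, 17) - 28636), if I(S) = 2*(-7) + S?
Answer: -1140864690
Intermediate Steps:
I(S) = -14 + S
o(v, t) = v - 164*t
(I(2) + 36473)*(o(134, 17) - 28636) = ((-14 + 2) + 36473)*((134 - 164*17) - 28636) = (-12 + 36473)*((134 - 2788) - 28636) = 36461*(-2654 - 28636) = 36461*(-31290) = -1140864690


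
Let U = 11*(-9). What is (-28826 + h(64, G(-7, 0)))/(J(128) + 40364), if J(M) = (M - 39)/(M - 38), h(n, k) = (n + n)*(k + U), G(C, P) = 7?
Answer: -3654180/3632849 ≈ -1.0059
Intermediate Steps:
U = -99
h(n, k) = 2*n*(-99 + k) (h(n, k) = (n + n)*(k - 99) = (2*n)*(-99 + k) = 2*n*(-99 + k))
J(M) = (-39 + M)/(-38 + M)
(-28826 + h(64, G(-7, 0)))/(J(128) + 40364) = (-28826 + 2*64*(-99 + 7))/((-39 + 128)/(-38 + 128) + 40364) = (-28826 + 2*64*(-92))/(89/90 + 40364) = (-28826 - 11776)/((1/90)*89 + 40364) = -40602/(89/90 + 40364) = -40602/3632849/90 = -40602*90/3632849 = -3654180/3632849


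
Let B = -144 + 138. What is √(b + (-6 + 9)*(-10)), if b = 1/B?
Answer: I*√1086/6 ≈ 5.4924*I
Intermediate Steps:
B = -6
b = -⅙ (b = 1/(-6) = -⅙ ≈ -0.16667)
√(b + (-6 + 9)*(-10)) = √(-⅙ + (-6 + 9)*(-10)) = √(-⅙ + 3*(-10)) = √(-⅙ - 30) = √(-181/6) = I*√1086/6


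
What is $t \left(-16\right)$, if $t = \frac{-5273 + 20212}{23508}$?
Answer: $- \frac{59756}{5877} \approx -10.168$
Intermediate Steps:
$t = \frac{14939}{23508}$ ($t = 14939 \cdot \frac{1}{23508} = \frac{14939}{23508} \approx 0.63549$)
$t \left(-16\right) = \frac{14939}{23508} \left(-16\right) = - \frac{59756}{5877}$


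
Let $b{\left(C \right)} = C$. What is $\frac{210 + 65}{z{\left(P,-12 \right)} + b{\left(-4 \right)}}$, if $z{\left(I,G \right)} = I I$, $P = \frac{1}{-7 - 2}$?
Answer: $- \frac{22275}{323} \approx -68.963$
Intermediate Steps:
$P = - \frac{1}{9}$ ($P = \frac{1}{-9} = - \frac{1}{9} \approx -0.11111$)
$z{\left(I,G \right)} = I^{2}$
$\frac{210 + 65}{z{\left(P,-12 \right)} + b{\left(-4 \right)}} = \frac{210 + 65}{\left(- \frac{1}{9}\right)^{2} - 4} = \frac{275}{\frac{1}{81} - 4} = \frac{275}{- \frac{323}{81}} = 275 \left(- \frac{81}{323}\right) = - \frac{22275}{323}$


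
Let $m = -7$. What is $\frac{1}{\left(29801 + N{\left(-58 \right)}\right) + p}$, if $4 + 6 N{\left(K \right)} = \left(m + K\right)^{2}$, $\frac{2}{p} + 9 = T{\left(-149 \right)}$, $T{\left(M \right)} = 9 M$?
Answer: $\frac{1350}{41181073} \approx 3.2782 \cdot 10^{-5}$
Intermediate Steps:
$p = - \frac{1}{675}$ ($p = \frac{2}{-9 + 9 \left(-149\right)} = \frac{2}{-9 - 1341} = \frac{2}{-1350} = 2 \left(- \frac{1}{1350}\right) = - \frac{1}{675} \approx -0.0014815$)
$N{\left(K \right)} = - \frac{2}{3} + \frac{\left(-7 + K\right)^{2}}{6}$
$\frac{1}{\left(29801 + N{\left(-58 \right)}\right) + p} = \frac{1}{\left(29801 - \left(\frac{2}{3} - \frac{\left(-7 - 58\right)^{2}}{6}\right)\right) - \frac{1}{675}} = \frac{1}{\left(29801 - \left(\frac{2}{3} - \frac{\left(-65\right)^{2}}{6}\right)\right) - \frac{1}{675}} = \frac{1}{\left(29801 + \left(- \frac{2}{3} + \frac{1}{6} \cdot 4225\right)\right) - \frac{1}{675}} = \frac{1}{\left(29801 + \left(- \frac{2}{3} + \frac{4225}{6}\right)\right) - \frac{1}{675}} = \frac{1}{\left(29801 + \frac{1407}{2}\right) - \frac{1}{675}} = \frac{1}{\frac{61009}{2} - \frac{1}{675}} = \frac{1}{\frac{41181073}{1350}} = \frac{1350}{41181073}$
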